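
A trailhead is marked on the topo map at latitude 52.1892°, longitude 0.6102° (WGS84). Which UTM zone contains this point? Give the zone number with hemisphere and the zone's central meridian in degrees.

UTM zone = ⌊(λ + 180)/6⌋ + 1; 0.6102° ∈ [0°, 6°) → zone 31.
Hemisphere: N (φ ≥ 0).
Central meridian λ₀ = 6×31 − 183 = 3°.

Zone 31N, central meridian 3°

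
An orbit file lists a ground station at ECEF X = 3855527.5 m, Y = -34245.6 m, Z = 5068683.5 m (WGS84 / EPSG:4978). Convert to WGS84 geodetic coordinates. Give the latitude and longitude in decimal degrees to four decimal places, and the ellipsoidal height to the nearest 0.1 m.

lat 52.9254°, lon -0.5089°, h 3936.2 m

λ = atan2(Y, X) = -0.50889969°; p = √(X²+Y²) = 3855679.6 m.
Bowring's method on WGS84 (a = 6378137 m, b = 6356752.314 m) gives φ = 52.92540039°, h = 3936.192 m.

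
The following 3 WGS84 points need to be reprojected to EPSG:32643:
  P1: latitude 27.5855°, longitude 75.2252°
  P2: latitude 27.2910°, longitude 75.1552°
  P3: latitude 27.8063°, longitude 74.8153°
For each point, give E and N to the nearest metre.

UTM zone 43N: λ₀ = 75°, k₀ = 0.9996.
P1 (27.5855°, 75.2252°) → (522226.412, 3051307.690) m.
P2 (27.2910°, 75.1552°) → (515358.374, 3018676.374) m.
P3 (27.8063°, 74.8153°) → (481807.443, 3075759.210) m.

P1: E 522226 m, N 3051308 m; P2: E 515358 m, N 3018676 m; P3: E 481807 m, N 3075759 m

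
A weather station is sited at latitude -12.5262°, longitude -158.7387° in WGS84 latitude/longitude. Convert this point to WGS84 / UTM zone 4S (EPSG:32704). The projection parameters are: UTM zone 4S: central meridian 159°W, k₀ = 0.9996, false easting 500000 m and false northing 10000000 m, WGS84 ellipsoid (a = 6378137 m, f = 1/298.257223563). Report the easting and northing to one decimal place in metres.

Zone 4 central meridian λ₀ = 6×4 − 183 = -159°; Δλ = +0.2613°.
Transverse Mercator on WGS84 with k₀ = 0.9996 gives E = 528388.606 m, N = 8615245.052 m.

E 528388.6 m, N 8615245.1 m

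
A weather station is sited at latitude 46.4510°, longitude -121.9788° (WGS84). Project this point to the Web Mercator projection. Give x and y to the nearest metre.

Web Mercator is spherical with R = a = 6378137 m.
x = R·λ = 6378137 × -2.128931678 = -13578617.904 m.
y = R·ln tan(π/4 + φ/2) = 6378137 × 0.917653416 = 5852919.204 m.

x -13578618 m, y 5852919 m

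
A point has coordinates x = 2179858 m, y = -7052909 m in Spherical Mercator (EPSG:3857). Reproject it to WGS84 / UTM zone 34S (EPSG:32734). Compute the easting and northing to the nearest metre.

Web Mercator inverse (R = 6378137 m) → φ = -53.37630085°, λ = 19.58199759°.
UTM 34S forward: E = 405669.549 m, N = 4084930.865 m.

E 405670 m, N 4084931 m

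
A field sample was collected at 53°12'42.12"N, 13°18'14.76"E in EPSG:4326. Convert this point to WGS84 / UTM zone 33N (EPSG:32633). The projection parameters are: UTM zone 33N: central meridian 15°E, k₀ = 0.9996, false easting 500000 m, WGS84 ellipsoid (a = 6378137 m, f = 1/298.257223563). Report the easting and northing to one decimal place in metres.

Zone 33 central meridian λ₀ = 6×33 − 183 = 15°; Δλ = -1.6959°.
Transverse Mercator on WGS84 with k₀ = 0.9996 gives E = 386749.660 m, N = 5897163.269 m.

E 386749.7 m, N 5897163.3 m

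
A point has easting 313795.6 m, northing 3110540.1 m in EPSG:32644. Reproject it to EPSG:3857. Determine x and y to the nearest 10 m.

Unproject from UTM 44N (λ₀ = 81°) → φ = 28.10730024°, λ = 79.10450032°.
Web Mercator (R = 6378137 m): x = 8805872.695 m, y = 3262508.643 m.

x 8805870 m, y 3262510 m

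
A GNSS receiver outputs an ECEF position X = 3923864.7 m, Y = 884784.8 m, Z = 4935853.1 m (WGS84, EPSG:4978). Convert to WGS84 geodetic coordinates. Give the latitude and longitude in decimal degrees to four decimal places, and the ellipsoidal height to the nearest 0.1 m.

lat 51.0106°, lon 12.7070°, h 2015.3 m

λ = atan2(Y, X) = 12.70699927°; p = √(X²+Y²) = 4022382.2 m.
Bowring's method on WGS84 (a = 6378137 m, b = 6356752.314 m) gives φ = 51.01059995°, h = 2015.346 m.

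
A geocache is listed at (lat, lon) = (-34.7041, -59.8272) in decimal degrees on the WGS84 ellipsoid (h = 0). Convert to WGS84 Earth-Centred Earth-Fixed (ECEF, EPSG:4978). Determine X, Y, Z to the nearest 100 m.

X 2638300 m, Y -4538000 m, Z -3610900 m

WGS84: a = 6378137 m, e² = 0.006694380; N(φ) = a/√(1−e²sin²φ) = 6385068.426 m.
X = (N+h)·cosφ·cosλ = 2638291.158 m; Y = (N+h)·cosφ·sinλ = -4537992.036 m; Z = (N(1−e²)+h)·sinφ = -3610928.503 m.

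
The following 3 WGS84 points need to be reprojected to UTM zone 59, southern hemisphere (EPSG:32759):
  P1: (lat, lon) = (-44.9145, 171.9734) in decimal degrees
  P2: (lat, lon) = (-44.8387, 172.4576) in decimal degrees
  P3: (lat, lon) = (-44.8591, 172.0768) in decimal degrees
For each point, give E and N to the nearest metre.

P1: E 576833 m, N 5026087 m; P2: E 615203 m, N 5033934 m; P3: E 585076 m, N 5032138 m

UTM zone 59S: λ₀ = 171°, k₀ = 0.9996.
P1 (-44.9145°, 171.9734°) → (576832.840, 5026086.663) m.
P2 (-44.8387°, 172.4576°) → (615203.136, 5033934.360) m.
P3 (-44.8591°, 172.0768°) → (585076.090, 5032137.674) m.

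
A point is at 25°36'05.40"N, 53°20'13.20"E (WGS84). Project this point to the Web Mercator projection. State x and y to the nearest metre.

Web Mercator is spherical with R = a = 6378137 m.
x = R·λ = 6378137 × 0.930906263 = 5937447.680 m.
y = R·ln tan(π/4 + φ/2) = 6378137 × 0.462487422 = 2949808.141 m.

x 5937448 m, y 2949808 m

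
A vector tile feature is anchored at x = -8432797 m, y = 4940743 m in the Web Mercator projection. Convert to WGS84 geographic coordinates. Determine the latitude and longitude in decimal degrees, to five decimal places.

R = 6378137 m. λ = x/R = -75.75310433°.
φ = 2·arctan(exp(y/R)) − 90° = 2·arctan(2.16981) − 90° = 40.51279858°.

lat 40.51280°, lon -75.75310°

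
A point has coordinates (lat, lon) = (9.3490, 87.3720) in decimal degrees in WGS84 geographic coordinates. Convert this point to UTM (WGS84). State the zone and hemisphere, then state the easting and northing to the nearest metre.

Longitude 87.3720° lies in the 6° band [84°, 90°), giving zone 45; latitude is north of the equator, so 45N.
Zone 45 central meridian λ₀ = 6×45 − 183 = 87°; Δλ = +0.3720°.
Transverse Mercator on WGS84 with k₀ = 0.9996 gives E = 540848.334 m, N = 1033458.556 m.

Zone 45N: E 540848 m, N 1033459 m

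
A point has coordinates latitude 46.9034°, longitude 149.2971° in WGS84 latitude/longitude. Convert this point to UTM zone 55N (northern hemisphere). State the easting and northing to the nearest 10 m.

Zone 55 central meridian λ₀ = 6×55 − 183 = 147°; Δλ = +2.2971°.
Transverse Mercator on WGS84 with k₀ = 0.9996 gives E = 674949.805 m, N = 5196990.911 m.

E 674950 m, N 5196990 m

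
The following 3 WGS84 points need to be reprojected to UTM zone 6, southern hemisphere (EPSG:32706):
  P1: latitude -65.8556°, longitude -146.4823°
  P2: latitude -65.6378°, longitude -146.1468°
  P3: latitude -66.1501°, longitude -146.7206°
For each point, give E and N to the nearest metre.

P1: E 523629 m, N 2696088 m; P2: E 539271 m, N 2720194 m; P3: E 512606 m, N 2663331 m

UTM zone 6S: λ₀ = -147°, k₀ = 0.9996.
P1 (-65.8556°, -146.4823°) → (523629.193, 2696087.623) m.
P2 (-65.6378°, -146.1468°) → (539271.281, 2720194.466) m.
P3 (-66.1501°, -146.7206°) → (512606.397, 2663331.107) m.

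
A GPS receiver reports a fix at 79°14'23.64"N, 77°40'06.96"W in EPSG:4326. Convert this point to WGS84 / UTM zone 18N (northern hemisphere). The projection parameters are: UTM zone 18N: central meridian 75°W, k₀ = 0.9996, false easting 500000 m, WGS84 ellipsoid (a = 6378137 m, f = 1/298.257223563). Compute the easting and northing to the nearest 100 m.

Zone 18 central meridian λ₀ = 6×18 − 183 = -75°; Δλ = -2.6686°.
Transverse Mercator on WGS84 with k₀ = 0.9996 gives E = 444399.302 m, N = 8798021.342 m.

E 444400 m, N 8798000 m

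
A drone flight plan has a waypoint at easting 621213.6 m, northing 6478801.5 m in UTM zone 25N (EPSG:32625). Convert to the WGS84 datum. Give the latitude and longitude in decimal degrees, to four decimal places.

lat 58.4331°, lon -30.9240°

Zone 25N: λ₀ = -33°, k₀ = 0.9996, false easting 500000 m.
Meridian distance M = (N − FN)/k₀ = 6481394.1 m.
Inverse transverse Mercator on WGS84 gives φ = 58.43309982°, λ = -30.92399968°.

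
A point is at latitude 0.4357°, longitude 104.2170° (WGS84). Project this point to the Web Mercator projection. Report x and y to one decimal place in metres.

x 11601383.4 m, y 48502.4 m

Web Mercator is spherical with R = a = 6378137 m.
x = R·λ = 6378137 × 1.818929787 = 11601383.372 m.
y = R·ln tan(π/4 + φ/2) = 6378137 × 0.007604473 = 48502.370 m.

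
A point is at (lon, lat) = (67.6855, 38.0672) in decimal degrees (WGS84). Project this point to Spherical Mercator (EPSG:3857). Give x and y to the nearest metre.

Web Mercator is spherical with R = a = 6378137 m.
x = R·λ = 6378137 × 1.181334831 = 7534715.394 m.
y = R·ln tan(π/4 + φ/2) = 6378137 × 0.719477063 = 4588923.273 m.

x 7534715 m, y 4588923 m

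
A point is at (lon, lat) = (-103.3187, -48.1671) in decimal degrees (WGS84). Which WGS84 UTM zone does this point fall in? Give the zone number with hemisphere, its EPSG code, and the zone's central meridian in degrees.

UTM zone = ⌊(λ + 180)/6⌋ + 1; -103.3187° ∈ [-108°, -102°) → zone 13.
Hemisphere: S (φ < 0).
Central meridian λ₀ = 6×13 − 183 = -105°.
EPSG code: 32713.

Zone 13S (EPSG:32713), central meridian -105°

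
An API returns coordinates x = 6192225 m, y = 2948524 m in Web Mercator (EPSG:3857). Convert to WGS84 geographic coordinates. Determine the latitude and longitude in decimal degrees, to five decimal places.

lat 25.59110°, lon 55.62570°

R = 6378137 m. λ = x/R = 55.62570360°.
φ = 2·arctan(exp(y/R)) − 90° = 2·arctan(1.58770) − 90° = 25.59109647°.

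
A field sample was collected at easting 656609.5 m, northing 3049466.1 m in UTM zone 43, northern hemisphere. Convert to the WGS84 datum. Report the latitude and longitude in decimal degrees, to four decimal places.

lat 27.5600°, lon 76.5863°

Zone 43N: λ₀ = 75°, k₀ = 0.9996, false easting 500000 m.
Meridian distance M = (N − FN)/k₀ = 3050686.4 m.
Inverse transverse Mercator on WGS84 gives φ = 27.55999997°, λ = 76.58630029°.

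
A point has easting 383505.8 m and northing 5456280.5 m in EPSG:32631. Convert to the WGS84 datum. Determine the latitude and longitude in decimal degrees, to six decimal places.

lat 49.248200°, lon 1.399299°

Zone 31N: λ₀ = 3°, k₀ = 0.9996, false easting 500000 m.
Meridian distance M = (N − FN)/k₀ = 5458463.9 m.
Inverse transverse Mercator on WGS84 gives φ = 49.24820020°, λ = 1.39929942°.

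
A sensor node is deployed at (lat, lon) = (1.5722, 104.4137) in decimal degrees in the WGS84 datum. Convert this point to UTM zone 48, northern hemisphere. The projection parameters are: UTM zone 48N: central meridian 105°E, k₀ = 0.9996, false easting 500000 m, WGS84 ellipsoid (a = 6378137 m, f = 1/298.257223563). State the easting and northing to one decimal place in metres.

E 434782.7 m, N 173784.9 m

Zone 48 central meridian λ₀ = 6×48 − 183 = 105°; Δλ = -0.5863°.
Transverse Mercator on WGS84 with k₀ = 0.9996 gives E = 434782.741 m, N = 173784.932 m.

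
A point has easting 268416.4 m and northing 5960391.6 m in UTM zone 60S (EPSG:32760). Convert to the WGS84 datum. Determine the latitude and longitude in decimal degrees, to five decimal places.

Zone 60S: λ₀ = 177°, k₀ = 0.9996, false easting 500000 m, false northing 10000000 m.
Meridian distance M = (N − FN)/k₀ = -4041224.9 m.
Inverse transverse Mercator on WGS84 gives φ = -36.47380015°, λ = 174.41520053°.

lat -36.47380°, lon 174.41520°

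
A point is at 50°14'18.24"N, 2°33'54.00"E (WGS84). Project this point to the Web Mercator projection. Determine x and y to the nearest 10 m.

Web Mercator is spherical with R = a = 6378137 m.
x = R·λ = 6378137 × 0.044767695 = 285534.494 m.
y = R·ln tan(π/4 + φ/2) = 6378137 × 1.017172467 = 6487665.346 m.

x 285530 m, y 6487670 m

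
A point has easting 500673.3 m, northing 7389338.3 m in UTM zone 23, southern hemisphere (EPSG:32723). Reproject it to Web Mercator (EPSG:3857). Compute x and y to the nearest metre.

Unproject from UTM 23S (λ₀ = -45°) → φ = -23.60649963°, λ = -44.99340018°.
Web Mercator (R = 6378137 m): x = -5008642.397 m, y = -2705531.161 m.

x -5008642 m, y -2705531 m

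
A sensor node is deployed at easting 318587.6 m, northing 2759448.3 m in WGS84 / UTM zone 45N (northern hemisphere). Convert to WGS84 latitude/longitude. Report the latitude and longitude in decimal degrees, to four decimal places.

lat 24.9395°, lon 85.2033°

Zone 45N: λ₀ = 87°, k₀ = 0.9996, false easting 500000 m.
Meridian distance M = (N − FN)/k₀ = 2760552.5 m.
Inverse transverse Mercator on WGS84 gives φ = 24.93949974°, λ = 85.20330050°.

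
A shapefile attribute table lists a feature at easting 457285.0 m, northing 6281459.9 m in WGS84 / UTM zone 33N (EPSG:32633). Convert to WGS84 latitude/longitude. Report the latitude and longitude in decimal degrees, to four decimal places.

Zone 33N: λ₀ = 15°, k₀ = 0.9996, false easting 500000 m.
Meridian distance M = (N − FN)/k₀ = 6283973.5 m.
Inverse transverse Mercator on WGS84 gives φ = 56.67529995°, λ = 14.30290075°.

lat 56.6753°, lon 14.3029°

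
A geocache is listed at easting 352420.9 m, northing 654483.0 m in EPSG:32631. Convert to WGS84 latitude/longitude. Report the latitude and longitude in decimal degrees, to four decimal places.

lat 5.9195°, lon 1.6668°

Zone 31N: λ₀ = 3°, k₀ = 0.9996, false easting 500000 m.
Meridian distance M = (N − FN)/k₀ = 654744.9 m.
Inverse transverse Mercator on WGS84 gives φ = 5.91949969°, λ = 1.66680011°.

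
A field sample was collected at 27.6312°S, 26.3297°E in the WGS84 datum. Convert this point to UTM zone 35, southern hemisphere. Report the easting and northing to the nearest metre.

Zone 35 central meridian λ₀ = 6×35 − 183 = 27°; Δλ = -0.6703°.
Transverse Mercator on WGS84 with k₀ = 0.9996 gives E = 433870.530 m, N = 6943470.996 m.

E 433871 m, N 6943471 m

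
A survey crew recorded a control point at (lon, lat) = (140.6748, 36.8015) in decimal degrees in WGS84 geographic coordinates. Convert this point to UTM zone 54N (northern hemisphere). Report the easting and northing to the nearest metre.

E 470990 m, N 4072902 m

Zone 54 central meridian λ₀ = 6×54 − 183 = 141°; Δλ = -0.3252°.
Transverse Mercator on WGS84 with k₀ = 0.9996 gives E = 470989.896 m, N = 4072901.807 m.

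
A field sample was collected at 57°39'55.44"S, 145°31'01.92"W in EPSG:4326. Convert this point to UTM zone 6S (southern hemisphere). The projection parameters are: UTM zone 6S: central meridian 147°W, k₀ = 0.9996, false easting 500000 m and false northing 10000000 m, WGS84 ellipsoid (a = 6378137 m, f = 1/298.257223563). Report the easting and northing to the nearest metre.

Zone 6 central meridian λ₀ = 6×6 − 183 = -147°; Δλ = +1.4828°.
Transverse Mercator on WGS84 with k₀ = 0.9996 gives E = 588458.977 m, N = 3607573.665 m.

E 588459 m, N 3607574 m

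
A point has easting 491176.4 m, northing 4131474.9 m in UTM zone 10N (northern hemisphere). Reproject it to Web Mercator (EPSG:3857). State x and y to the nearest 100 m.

Unproject from UTM 10N (λ₀ = -123°) → φ = 37.32989981°, λ = -123.09960018°.
Web Mercator (R = 6378137 m): x = -13703384.809 m, y = 4485190.869 m.

x -13703400 m, y 4485200 m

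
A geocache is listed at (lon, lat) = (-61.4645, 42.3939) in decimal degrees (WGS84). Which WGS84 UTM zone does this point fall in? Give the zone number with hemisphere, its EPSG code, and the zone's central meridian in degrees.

Zone 20N (EPSG:32620), central meridian -63°

UTM zone = ⌊(λ + 180)/6⌋ + 1; -61.4645° ∈ [-66°, -60°) → zone 20.
Hemisphere: N (φ ≥ 0).
Central meridian λ₀ = 6×20 − 183 = -63°.
EPSG code: 32620.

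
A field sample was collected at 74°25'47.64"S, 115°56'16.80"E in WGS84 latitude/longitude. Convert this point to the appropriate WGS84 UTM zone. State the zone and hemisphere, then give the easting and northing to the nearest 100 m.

Zone 50S: E 468200 m, N 1739700 m

Longitude 115.9380° lies in the 6° band [114°, 120°), giving zone 50; latitude is south of the equator, so 50S.
Zone 50 central meridian λ₀ = 6×50 − 183 = 117°; Δλ = -1.0620°.
Transverse Mercator on WGS84 with k₀ = 0.9996 gives E = 468182.643 m, N = 1739715.696 m.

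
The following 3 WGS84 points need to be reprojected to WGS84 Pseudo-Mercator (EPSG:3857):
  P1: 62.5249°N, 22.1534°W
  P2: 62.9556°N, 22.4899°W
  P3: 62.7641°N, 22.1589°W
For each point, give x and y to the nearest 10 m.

Web Mercator: x = R·λ, y = R·ln tan(π/4+φ/2), R = 6378137 m.
P1 (62.5249°, -22.1534°) → (-2466105.207, 8984691.780) m.
P2 (62.9556°, -22.4899°) → (-2503564.216, 9089372.197) m.
P3 (62.7641°, -22.1589°) → (-2466717.465, 9042639.985) m.

P1: x -2466110 m, y 8984690 m; P2: x -2503560 m, y 9089370 m; P3: x -2466720 m, y 9042640 m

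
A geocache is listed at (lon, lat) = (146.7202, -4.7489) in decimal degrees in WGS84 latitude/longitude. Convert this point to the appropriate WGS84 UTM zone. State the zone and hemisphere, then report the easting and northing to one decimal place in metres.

Longitude 146.7202° lies in the 6° band [144°, 150°), giving zone 55; latitude is south of the equator, so 55S.
Zone 55 central meridian λ₀ = 6×55 − 183 = 147°; Δλ = -0.2798°.
Transverse Mercator on WGS84 with k₀ = 0.9996 gives E = 468971.314 m, N = 9475085.538 m.

Zone 55S: E 468971.3 m, N 9475085.5 m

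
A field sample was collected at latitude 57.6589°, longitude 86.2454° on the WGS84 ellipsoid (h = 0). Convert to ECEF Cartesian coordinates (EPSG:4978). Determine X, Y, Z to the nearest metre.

X 223967 m, Y 3412880 m, Z 5365510 m

WGS84: a = 6378137 m, e² = 0.006694380; N(φ) = a/√(1−e²sin²φ) = 6393431.047 m.
X = (N+h)·cosφ·cosλ = 223967.132 m; Y = (N+h)·cosφ·sinλ = 3412879.638 m; Z = (N(1−e²)+h)·sinφ = 5365510.370 m.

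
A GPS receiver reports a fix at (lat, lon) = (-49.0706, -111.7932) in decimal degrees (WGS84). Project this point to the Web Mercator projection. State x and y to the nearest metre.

x -12444762 m, y -6286849 m

Web Mercator is spherical with R = a = 6378137 m.
x = R·λ = 6378137 × -1.951159421 = -12444762.098 m.
y = R·ln tan(π/4 + φ/2) = 6378137 × -0.985687394 = -6286849.238 m.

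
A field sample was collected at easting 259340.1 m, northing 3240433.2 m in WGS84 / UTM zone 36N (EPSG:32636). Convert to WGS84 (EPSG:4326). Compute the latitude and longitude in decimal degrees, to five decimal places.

lat 29.26990°, lon 30.52310°

Zone 36N: λ₀ = 33°, k₀ = 0.9996, false easting 500000 m.
Meridian distance M = (N − FN)/k₀ = 3241729.9 m.
Inverse transverse Mercator on WGS84 gives φ = 29.26990040°, λ = 30.52310015°.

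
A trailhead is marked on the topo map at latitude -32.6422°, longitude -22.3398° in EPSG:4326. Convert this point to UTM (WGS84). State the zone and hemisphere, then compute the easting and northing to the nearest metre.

Zone 27S: E 374334 m, N 6387585 m

Longitude -22.3398° lies in the 6° band [-24°, -18°), giving zone 27; latitude is south of the equator, so 27S.
Zone 27 central meridian λ₀ = 6×27 − 183 = -21°; Δλ = -1.3398°.
Transverse Mercator on WGS84 with k₀ = 0.9996 gives E = 374333.911 m, N = 6387585.055 m.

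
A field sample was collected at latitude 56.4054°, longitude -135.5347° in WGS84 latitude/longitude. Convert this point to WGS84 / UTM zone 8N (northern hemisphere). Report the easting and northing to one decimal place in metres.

Zone 8 central meridian λ₀ = 6×8 − 183 = -135°; Δλ = -0.5347°.
Transverse Mercator on WGS84 with k₀ = 0.9996 gives E = 467002.041 m, N = 6251329.256 m.

E 467002.0 m, N 6251329.3 m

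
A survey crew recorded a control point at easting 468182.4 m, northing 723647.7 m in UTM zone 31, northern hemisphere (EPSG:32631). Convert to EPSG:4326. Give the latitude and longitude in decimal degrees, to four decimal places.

lat 6.5467°, lon 2.7122°

Zone 31N: λ₀ = 3°, k₀ = 0.9996, false easting 500000 m.
Meridian distance M = (N − FN)/k₀ = 723937.3 m.
Inverse transverse Mercator on WGS84 gives φ = 6.54669996°, λ = 2.71220021°.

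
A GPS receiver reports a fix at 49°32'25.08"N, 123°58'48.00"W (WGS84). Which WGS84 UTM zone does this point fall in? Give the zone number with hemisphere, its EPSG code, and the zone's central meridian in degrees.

Zone 10N (EPSG:32610), central meridian -123°

UTM zone = ⌊(λ + 180)/6⌋ + 1; -123.9800° ∈ [-126°, -120°) → zone 10.
Hemisphere: N (φ ≥ 0).
Central meridian λ₀ = 6×10 − 183 = -123°.
EPSG code: 32610.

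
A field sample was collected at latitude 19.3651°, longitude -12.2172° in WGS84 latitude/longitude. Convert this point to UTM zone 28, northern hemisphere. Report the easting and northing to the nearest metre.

Zone 28 central meridian λ₀ = 6×28 − 183 = -15°; Δλ = +2.7828°.
Transverse Mercator on WGS84 with k₀ = 0.9996 gives E = 792334.970 m, N = 2143581.070 m.

E 792335 m, N 2143581 m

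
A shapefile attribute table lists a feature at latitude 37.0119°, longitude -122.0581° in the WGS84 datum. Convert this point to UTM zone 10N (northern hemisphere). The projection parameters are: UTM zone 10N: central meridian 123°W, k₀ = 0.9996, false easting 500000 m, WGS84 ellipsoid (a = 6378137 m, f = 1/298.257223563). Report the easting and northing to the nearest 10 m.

Zone 10 central meridian λ₀ = 6×10 − 183 = -123°; Δλ = +0.9419°.
Transverse Mercator on WGS84 with k₀ = 0.9996 gives E = 583794.544 m, N = 4096607.119 m.

E 583790 m, N 4096610 m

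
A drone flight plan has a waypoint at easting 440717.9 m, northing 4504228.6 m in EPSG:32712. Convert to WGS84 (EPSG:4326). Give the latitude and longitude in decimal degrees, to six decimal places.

Zone 12S: λ₀ = -111°, k₀ = 0.9996, false easting 500000 m, false northing 10000000 m.
Meridian distance M = (N − FN)/k₀ = -5497970.6 m.
Inverse transverse Mercator on WGS84 gives φ = -49.61159976°, λ = -111.82059995°.

lat -49.611600°, lon -111.820600°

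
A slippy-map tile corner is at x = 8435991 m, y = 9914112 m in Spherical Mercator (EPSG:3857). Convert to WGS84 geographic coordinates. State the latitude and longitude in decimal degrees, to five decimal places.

lat 66.13580°, lon 75.78180°

R = 6378137 m. λ = x/R = 75.78179652°.
φ = 2·arctan(exp(y/R)) − 90° = 2·arctan(4.73220) − 90° = 66.13579918°.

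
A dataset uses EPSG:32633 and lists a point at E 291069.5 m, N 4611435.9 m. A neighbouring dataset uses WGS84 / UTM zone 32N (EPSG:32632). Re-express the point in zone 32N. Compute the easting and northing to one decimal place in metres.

UTM 33N → geographic: φ = 41.62730030°, λ = 12.49189977°.
UTM 32N (λ₀ = 9°) forward: E = 790893.613 m, N = 4614289.424 m.

E 790893.6 m, N 4614289.4 m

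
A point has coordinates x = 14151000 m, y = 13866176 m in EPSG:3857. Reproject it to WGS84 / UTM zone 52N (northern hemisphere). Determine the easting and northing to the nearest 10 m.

Web Mercator inverse (R = 6378137 m) → φ = 77.02439926°, λ = 127.12059586°.
UTM 52N forward: E = 452900.254 m, N = 8550248.761 m.

E 452900 m, N 8550250 m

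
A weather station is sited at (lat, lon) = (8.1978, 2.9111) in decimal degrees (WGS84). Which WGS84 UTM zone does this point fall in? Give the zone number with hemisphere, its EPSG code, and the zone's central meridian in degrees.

Zone 31N (EPSG:32631), central meridian 3°

UTM zone = ⌊(λ + 180)/6⌋ + 1; 2.9111° ∈ [0°, 6°) → zone 31.
Hemisphere: N (φ ≥ 0).
Central meridian λ₀ = 6×31 − 183 = 3°.
EPSG code: 32631.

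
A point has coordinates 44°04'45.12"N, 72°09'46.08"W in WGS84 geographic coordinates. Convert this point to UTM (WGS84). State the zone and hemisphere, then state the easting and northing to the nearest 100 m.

Zone 18N: E 727200 m, N 4884600 m

Longitude -72.1628° lies in the 6° band [-78°, -72°), giving zone 18; latitude is north of the equator, so 18N.
Zone 18 central meridian λ₀ = 6×18 − 183 = -75°; Δλ = +2.8372°.
Transverse Mercator on WGS84 with k₀ = 0.9996 gives E = 727170.296 m, N = 4884583.847 m.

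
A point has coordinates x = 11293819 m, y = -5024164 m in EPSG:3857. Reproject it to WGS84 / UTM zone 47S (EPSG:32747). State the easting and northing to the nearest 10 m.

Web Mercator inverse (R = 6378137 m) → φ = -41.08010281°, λ = 101.45410224°.
UTM 47S forward: E = 706152.399 m, N = 5449448.608 m.

E 706150 m, N 5449450 m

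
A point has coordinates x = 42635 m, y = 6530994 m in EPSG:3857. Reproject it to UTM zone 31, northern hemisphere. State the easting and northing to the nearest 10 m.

E 314360 m, N 5596020 m

Web Mercator inverse (R = 6378137 m) → φ = 50.48669843°, λ = 0.38299672°.
UTM 31N forward: E = 314359.462 m, N = 5596018.124 m.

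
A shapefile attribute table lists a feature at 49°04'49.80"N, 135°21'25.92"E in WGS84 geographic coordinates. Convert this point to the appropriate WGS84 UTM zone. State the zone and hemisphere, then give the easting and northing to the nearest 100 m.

Longitude 135.3572° lies in the 6° band [132°, 138°), giving zone 53; latitude is north of the equator, so 53N.
Zone 53 central meridian λ₀ = 6×53 − 183 = 135°; Δλ = +0.3572°.
Transverse Mercator on WGS84 with k₀ = 0.9996 gives E = 526084.355 m, N = 5436466.087 m.

Zone 53N: E 526100 m, N 5436500 m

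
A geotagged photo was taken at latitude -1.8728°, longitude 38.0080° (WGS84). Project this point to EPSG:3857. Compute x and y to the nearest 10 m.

Web Mercator is spherical with R = a = 6378137 m.
x = R·λ = 6378137 × 0.663364742 = 4231031.206 m.
y = R·ln tan(π/4 + φ/2) = 6378137 × -0.032692348 = -208516.276 m.

x 4231030 m, y -208520 m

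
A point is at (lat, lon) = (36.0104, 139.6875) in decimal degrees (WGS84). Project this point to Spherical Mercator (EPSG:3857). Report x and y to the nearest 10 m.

x 15549940 m, y 4302050 m

Web Mercator is spherical with R = a = 6378137 m.
x = R·λ = 6378137 × 2.438006799 = 15549941.370 m.
y = R·ln tan(π/4 + φ/2) = 6378137 × 0.674499856 = 4302052.490 m.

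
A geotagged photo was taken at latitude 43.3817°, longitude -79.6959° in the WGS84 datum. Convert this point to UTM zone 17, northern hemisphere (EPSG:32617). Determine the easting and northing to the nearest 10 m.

E 605640 m, N 4804030 m

Zone 17 central meridian λ₀ = 6×17 − 183 = -81°; Δλ = +1.3041°.
Transverse Mercator on WGS84 with k₀ = 0.9996 gives E = 605635.236 m, N = 4804029.144 m.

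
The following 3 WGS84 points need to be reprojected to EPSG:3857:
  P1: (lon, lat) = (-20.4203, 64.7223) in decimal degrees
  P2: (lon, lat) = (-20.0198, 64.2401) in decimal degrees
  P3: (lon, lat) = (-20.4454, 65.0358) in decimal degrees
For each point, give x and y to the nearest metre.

P1: x -2273177 m, y 9535601 m; P2: x -2228594 m, y 9410999 m; P3: x -2275972 m, y 9617808 m

Web Mercator: x = R·λ, y = R·ln tan(π/4+φ/2), R = 6378137 m.
P1 (64.7223°, -20.4203°) → (-2273177.398, 9535601.369) m.
P2 (64.2401°, -20.0198°) → (-2228593.942, 9410998.523) m.
P3 (65.0358°, -20.4454°) → (-2275971.517, 9617807.710) m.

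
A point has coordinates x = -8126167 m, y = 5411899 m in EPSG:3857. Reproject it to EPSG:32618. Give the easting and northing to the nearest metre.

E 661394 m, N 4835280 m

Web Mercator inverse (R = 6378137 m) → φ = 43.65299852°, λ = -72.99860017°.
UTM 18N forward: E = 661394.276 m, N = 4835279.543 m.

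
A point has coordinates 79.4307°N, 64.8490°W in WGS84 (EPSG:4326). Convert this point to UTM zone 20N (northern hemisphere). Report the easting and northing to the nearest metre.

Zone 20 central meridian λ₀ = 6×20 − 183 = -63°; Δλ = -1.8490°.
Transverse Mercator on WGS84 with k₀ = 0.9996 gives E = 462144.317 m, N = 8818644.865 m.

E 462144 m, N 8818645 m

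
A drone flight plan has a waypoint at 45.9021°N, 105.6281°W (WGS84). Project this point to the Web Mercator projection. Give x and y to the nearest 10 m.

x -11758470 m, y 5764670 m

Web Mercator is spherical with R = a = 6378137 m.
x = R·λ = 6378137 × -1.843558128 = -11758466.305 m.
y = R·ln tan(π/4 + φ/2) = 6378137 × 0.903817922 = 5764674.532 m.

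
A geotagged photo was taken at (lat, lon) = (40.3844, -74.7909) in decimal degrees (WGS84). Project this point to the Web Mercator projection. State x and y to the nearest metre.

x -8325685 m, y 4921960 m

Web Mercator is spherical with R = a = 6378137 m.
x = R·λ = 6378137 × -1.305347456 = -8325684.904 m.
y = R·ln tan(π/4 + φ/2) = 6378137 × 0.771692500 = 4921960.488 m.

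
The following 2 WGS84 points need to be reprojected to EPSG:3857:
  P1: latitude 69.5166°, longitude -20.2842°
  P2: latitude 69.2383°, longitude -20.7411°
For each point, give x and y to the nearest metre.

P1: x -2258027 m, y 10913174 m; P2: x -2308889 m, y 10825214 m

Web Mercator: x = R·λ, y = R·ln tan(π/4+φ/2), R = 6378137 m.
P1 (69.5166°, -20.2842°) → (-2258026.815, 10913174.382) m.
P2 (69.2383°, -20.7411°) → (-2308888.690, 10825213.585) m.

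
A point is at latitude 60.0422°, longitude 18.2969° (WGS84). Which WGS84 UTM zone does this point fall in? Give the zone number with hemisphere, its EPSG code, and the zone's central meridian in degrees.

Zone 34N (EPSG:32634), central meridian 21°

UTM zone = ⌊(λ + 180)/6⌋ + 1; 18.2969° ∈ [18°, 24°) → zone 34.
Hemisphere: N (φ ≥ 0).
Central meridian λ₀ = 6×34 − 183 = 21°.
EPSG code: 32634.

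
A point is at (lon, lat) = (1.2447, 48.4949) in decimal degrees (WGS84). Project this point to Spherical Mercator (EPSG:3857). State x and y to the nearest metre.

x 138559 m, y 6189587 m

Web Mercator is spherical with R = a = 6378137 m.
x = R·λ = 6378137 × 0.021724113 = 138559.370 m.
y = R·ln tan(π/4 + φ/2) = 6378137 × 0.970438085 = 6189587.057 m.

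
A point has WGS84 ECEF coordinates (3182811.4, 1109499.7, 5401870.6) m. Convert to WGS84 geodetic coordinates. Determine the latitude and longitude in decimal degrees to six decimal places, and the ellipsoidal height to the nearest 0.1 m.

λ = atan2(Y, X) = 19.21809972°; p = √(X²+Y²) = 3370649.5 m.
Bowring's method on WGS84 (a = 6378137 m, b = 6356752.314 m) gives φ = 58.20920019°, h = 4496.044 m.

lat 58.209200°, lon 19.218100°, h 4496.0 m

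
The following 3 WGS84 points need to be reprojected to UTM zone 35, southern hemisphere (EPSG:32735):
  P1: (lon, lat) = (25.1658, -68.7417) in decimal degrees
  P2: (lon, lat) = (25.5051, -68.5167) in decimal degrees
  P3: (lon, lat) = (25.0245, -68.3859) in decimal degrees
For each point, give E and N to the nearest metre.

UTM zone 35S: λ₀ = 27°, k₀ = 0.9996.
P1 (-68.7417°, 25.1658°) → (425791.912, 2373331.931) m.
P2 (-68.5167°, 25.5051°) → (438907.226, 2398784.774) m.
P3 (-68.3859°, 25.0245°) → (418803.652, 2412808.753) m.

P1: E 425792 m, N 2373332 m; P2: E 438907 m, N 2398785 m; P3: E 418804 m, N 2412809 m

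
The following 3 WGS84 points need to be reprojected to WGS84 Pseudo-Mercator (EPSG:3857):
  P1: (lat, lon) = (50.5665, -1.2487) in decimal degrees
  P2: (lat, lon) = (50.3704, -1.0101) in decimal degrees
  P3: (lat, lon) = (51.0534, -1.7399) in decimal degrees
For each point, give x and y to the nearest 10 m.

P1: x -139000 m, y 6544970 m; P2: x -112440 m, y 6510670 m; P3: x -193680 m, y 6630750 m

Web Mercator: x = R·λ, y = R·ln tan(π/4+φ/2), R = 6378137 m.
P1 (50.5665°, -1.2487°) → (-139004.648, 6544967.878) m.
P2 (50.3704°, -1.0101°) → (-112443.818, 6510671.428) m.
P3 (51.0534°, -1.7399°) → (-193684.782, 6630745.006) m.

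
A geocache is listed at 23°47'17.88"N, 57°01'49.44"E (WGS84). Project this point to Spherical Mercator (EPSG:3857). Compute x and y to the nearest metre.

x 6348595 m, y 2727633 m

Web Mercator is spherical with R = a = 6378137 m.
x = R·λ = 6378137 × 0.995368254 = 6348595.088 m.
y = R·ln tan(π/4 + φ/2) = 6378137 × 0.427653511 = 2727632.679 m.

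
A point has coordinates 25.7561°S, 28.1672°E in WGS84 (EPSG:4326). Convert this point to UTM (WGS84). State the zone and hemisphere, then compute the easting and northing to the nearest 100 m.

Zone 35S: E 617100 m, N 7150800 m

Longitude 28.1672° lies in the 6° band [24°, 30°), giving zone 35; latitude is south of the equator, so 35S.
Zone 35 central meridian λ₀ = 6×35 − 183 = 27°; Δλ = +1.1672°.
Transverse Mercator on WGS84 with k₀ = 0.9996 gives E = 617055.881 m, N = 7150807.938 m.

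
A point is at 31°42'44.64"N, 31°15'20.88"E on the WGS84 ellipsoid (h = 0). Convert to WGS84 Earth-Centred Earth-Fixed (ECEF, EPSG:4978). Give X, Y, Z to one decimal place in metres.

X 4642646.7 m, Y 2817870.3 m, Z 3333344.6 m

WGS84: a = 6378137 m, e² = 0.006694380; N(φ) = a/√(1−e²sin²φ) = 6384044.179 m.
X = (N+h)·cosφ·cosλ = 4642646.735 m; Y = (N+h)·cosφ·sinλ = 2817870.262 m; Z = (N(1−e²)+h)·sinφ = 3333344.606 m.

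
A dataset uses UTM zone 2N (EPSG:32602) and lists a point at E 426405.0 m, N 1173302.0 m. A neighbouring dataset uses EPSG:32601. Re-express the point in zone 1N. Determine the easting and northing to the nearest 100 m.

E 1083500 m, N 1178200 m

UTM 2N → geographic: φ = 10.61330039°, λ = -171.67280017°.
UTM 1N (λ₀ = -177°) forward: E = 1083498.544 m, N = 1178229.216 m.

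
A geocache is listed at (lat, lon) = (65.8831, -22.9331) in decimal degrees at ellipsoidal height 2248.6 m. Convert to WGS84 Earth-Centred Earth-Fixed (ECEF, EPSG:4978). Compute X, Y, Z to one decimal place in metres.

X 2407686.2 m, Y -1018686.0 m, Z 5800685.9 m

WGS84: a = 6378137 m, e² = 0.006694380; N(φ) = a/√(1−e²sin²φ) = 6395996.301 m.
X = (N+h)·cosφ·cosλ = 2407686.162 m; Y = (N+h)·cosφ·sinλ = -1018685.976 m; Z = (N(1−e²)+h)·sinφ = 5800685.880 m.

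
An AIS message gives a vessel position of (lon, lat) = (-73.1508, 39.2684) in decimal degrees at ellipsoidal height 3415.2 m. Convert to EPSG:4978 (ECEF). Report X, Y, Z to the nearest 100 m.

WGS84: a = 6378137 m, e² = 0.006694380; N(φ) = a/√(1−e²sin²φ) = 6386707.243 m.
X = (N+h)·cosφ·cosλ = 1433954.338 m; Y = (N+h)·cosφ·sinλ = -4734788.079 m; Z = (N(1−e²)+h)·sinφ = 4017591.488 m.

X 1434000 m, Y -4734800 m, Z 4017600 m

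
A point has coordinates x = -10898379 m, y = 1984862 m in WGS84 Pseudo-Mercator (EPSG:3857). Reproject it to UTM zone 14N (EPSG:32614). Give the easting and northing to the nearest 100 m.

E 616600 m, N 1940700 m

Web Mercator inverse (R = 6378137 m) → φ = 17.54930289°, λ = -97.90180428°.
UTM 14N forward: E = 616555.510 m, N = 1940660.154 m.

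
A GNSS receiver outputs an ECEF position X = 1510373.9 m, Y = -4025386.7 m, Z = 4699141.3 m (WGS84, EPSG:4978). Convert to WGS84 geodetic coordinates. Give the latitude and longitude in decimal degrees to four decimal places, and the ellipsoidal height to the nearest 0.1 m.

λ = atan2(Y, X) = -69.43330005°; p = √(X²+Y²) = 4299414.8 m.
Bowring's method on WGS84 (a = 6378137 m, b = 6356752.314 m) gives φ = 47.73500009°, h = 2744.840 m.

lat 47.7350°, lon -69.4333°, h 2744.8 m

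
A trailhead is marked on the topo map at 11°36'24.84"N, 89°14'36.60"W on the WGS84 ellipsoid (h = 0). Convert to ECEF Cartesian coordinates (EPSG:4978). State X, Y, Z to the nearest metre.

X 82500 m, Y -6248013 m, Z 1274837 m

WGS84: a = 6378137 m, e² = 0.006694380; N(φ) = a/√(1−e²sin²φ) = 6379001.372 m.
X = (N+h)·cosφ·cosλ = 82499.904 m; Y = (N+h)·cosφ·sinλ = -6248012.698 m; Z = (N(1−e²)+h)·sinφ = 1274837.083 m.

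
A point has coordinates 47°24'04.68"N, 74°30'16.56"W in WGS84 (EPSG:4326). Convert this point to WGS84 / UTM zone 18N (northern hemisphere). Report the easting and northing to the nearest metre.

Zone 18 central meridian λ₀ = 6×18 − 183 = -75°; Δλ = +0.4954°.
Transverse Mercator on WGS84 with k₀ = 0.9996 gives E = 537380.105 m, N = 5249879.651 m.

E 537380 m, N 5249880 m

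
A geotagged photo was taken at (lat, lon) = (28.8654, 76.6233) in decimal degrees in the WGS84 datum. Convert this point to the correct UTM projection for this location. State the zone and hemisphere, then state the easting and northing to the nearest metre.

Longitude 76.6233° lies in the 6° band [72°, 78°), giving zone 43; latitude is north of the equator, so 43N.
Zone 43 central meridian λ₀ = 6×43 − 183 = 75°; Δλ = +1.6233°.
Transverse Mercator on WGS84 with k₀ = 0.9996 gives E = 658325.098 m, N = 3194156.158 m.

Zone 43N: E 658325 m, N 3194156 m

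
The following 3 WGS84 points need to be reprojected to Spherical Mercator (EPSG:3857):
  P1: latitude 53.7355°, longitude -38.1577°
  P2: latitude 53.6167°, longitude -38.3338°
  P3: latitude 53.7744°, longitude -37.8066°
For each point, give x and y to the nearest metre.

Web Mercator: x = R·λ, y = R·ln tan(π/4+φ/2), R = 6378137 m.
P1 (53.7355°, -38.1577°) → (-4247695.734, 7120221.457) m.
P2 (53.6167°, -38.3338°) → (-4267299.096, 7097895.497) m.
P3 (53.7744°, -37.8066°) → (-4208611.461, 7127545.604) m.

P1: x -4247696 m, y 7120221 m; P2: x -4267299 m, y 7097895 m; P3: x -4208611 m, y 7127546 m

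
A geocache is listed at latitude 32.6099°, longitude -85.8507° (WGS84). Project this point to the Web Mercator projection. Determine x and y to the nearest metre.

x -9556856 m, y 3843638 m

Web Mercator is spherical with R = a = 6378137 m.
x = R·λ = 6378137 × -1.498377380 = -9556856.208 m.
y = R·ln tan(π/4 + φ/2) = 6378137 × 0.602627139 = 3843638.450 m.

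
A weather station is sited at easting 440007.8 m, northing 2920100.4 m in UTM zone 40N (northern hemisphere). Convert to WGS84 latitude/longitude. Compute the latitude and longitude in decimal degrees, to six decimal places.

Zone 40N: λ₀ = 57°, k₀ = 0.9996, false easting 500000 m.
Meridian distance M = (N − FN)/k₀ = 2921268.9 m.
Inverse transverse Mercator on WGS84 gives φ = 26.39979992°, λ = 56.39849968°.

lat 26.399800°, lon 56.398500°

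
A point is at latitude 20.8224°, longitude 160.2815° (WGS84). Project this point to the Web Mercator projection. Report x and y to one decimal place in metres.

x 17842455.0 m, y 2370714.2 m

Web Mercator is spherical with R = a = 6378137 m.
x = R·λ = 6378137 × 2.797439905 = 17842454.964 m.
y = R·ln tan(π/4 + φ/2) = 6378137 × 0.371693841 = 2370714.241 m.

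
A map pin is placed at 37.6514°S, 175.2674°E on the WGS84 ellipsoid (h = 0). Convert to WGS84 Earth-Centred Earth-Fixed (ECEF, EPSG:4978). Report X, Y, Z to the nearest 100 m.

WGS84: a = 6378137 m, e² = 0.006694380; N(φ) = a/√(1−e²sin²φ) = 6386118.160 m.
X = (N+h)·cosφ·cosλ = -5038919.291 m; Y = (N+h)·cosφ·sinλ = 417161.122 m; Z = (N(1−e²)+h)·sinφ = -3874881.803 m.

X -5038900 m, Y 417200 m, Z -3874900 m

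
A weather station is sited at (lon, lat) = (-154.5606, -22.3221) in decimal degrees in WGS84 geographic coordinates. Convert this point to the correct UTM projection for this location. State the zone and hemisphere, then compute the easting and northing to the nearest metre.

Zone 5S: E 339266 m, N 7530689 m

Longitude -154.5606° lies in the 6° band [-156°, -150°), giving zone 5; latitude is south of the equator, so 5S.
Zone 5 central meridian λ₀ = 6×5 − 183 = -153°; Δλ = -1.5606°.
Transverse Mercator on WGS84 with k₀ = 0.9996 gives E = 339265.619 m, N = 7530688.830 m.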